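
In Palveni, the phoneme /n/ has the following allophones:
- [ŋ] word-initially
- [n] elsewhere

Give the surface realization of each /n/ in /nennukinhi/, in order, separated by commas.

Occurrence 1 (position 1): word-initially → [ŋ].
Occurrence 2 (position 3): no conditioning environment matches → elsewhere allophone [n].
Occurrence 3 (position 4): no conditioning environment matches → elsewhere allophone [n].
Occurrence 4 (position 8): no conditioning environment matches → elsewhere allophone [n].

[ŋ], [n], [n], [n]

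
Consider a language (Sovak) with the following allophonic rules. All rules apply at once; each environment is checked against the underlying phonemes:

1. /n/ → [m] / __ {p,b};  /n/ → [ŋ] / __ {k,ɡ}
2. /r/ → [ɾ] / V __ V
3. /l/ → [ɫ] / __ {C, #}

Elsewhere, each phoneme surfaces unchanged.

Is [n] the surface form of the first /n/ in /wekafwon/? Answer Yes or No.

Yes

/n/ (word-final): rule 1 targets it, but not before a labial or velar stop → unchanged [n].
The actual realization is [n], which matches [n].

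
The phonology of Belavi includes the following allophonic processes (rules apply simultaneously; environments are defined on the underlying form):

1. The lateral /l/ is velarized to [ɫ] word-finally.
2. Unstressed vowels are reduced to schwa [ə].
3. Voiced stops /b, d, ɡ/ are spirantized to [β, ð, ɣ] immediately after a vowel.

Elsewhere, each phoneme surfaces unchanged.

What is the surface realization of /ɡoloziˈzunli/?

[ɡələzəˈzunlə]

/ɡ/ (word-initial): rule 3 targets it, but not immediately after a vowel → unchanged [ɡ].
/o/ (between /ɡ/ and /l/) occurs in an unstressed syllable → [ə] by rule 2.
/l/ — between /o/ and /o/; rule 1 does not apply here → [l].
/o/ (between /l/ and /z/) occurs in an unstressed syllable → [ə] by rule 2.
/z/ (between /o/ and /i/) is unaffected → [z].
/i/ meets the environment for rule 2 (in an unstressed syllable) → [ə].
/z/ stays [z].
/u/ (between /z/ and /n/) fails the environment for rule 2, so it stays [u].
/n/ (between /u/ and /l/): no rule targets it → [n].
/l/ — between /n/ and /i/; rule 1 does not apply here → [l].
/i/ — word-final, in an unstressed syllable — surfaces as [ə] (rule 2).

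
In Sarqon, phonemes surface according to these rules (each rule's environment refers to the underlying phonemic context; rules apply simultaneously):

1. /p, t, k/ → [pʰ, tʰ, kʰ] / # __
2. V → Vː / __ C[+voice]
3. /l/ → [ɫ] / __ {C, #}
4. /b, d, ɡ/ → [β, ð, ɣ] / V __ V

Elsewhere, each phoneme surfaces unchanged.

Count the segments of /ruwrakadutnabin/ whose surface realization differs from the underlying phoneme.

6

Segments that undergo a rule: /u/ → [uː] (rule 2); /a/ → [aː] (rule 2); /d/ → [ð] (rule 4); /a/ → [aː] (rule 2); /b/ → [β] (rule 4); /i/ → [iː] (rule 2).
All other segments surface unchanged.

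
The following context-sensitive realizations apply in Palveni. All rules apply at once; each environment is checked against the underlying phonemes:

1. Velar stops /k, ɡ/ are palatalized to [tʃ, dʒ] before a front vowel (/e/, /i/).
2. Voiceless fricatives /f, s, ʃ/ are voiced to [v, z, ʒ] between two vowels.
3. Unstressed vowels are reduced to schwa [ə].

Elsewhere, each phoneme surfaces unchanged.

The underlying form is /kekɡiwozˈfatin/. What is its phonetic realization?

/k/ — word-initial, before a front vowel — surfaces as [tʃ] (rule 1).
/e/ (between /k/ and /k/): in an unstressed syllable, so rule 3 applies → [ə].
/k/ (between /e/ and /ɡ/) fails the environment for rule 1, so it stays [k].
/ɡ/ (between /k/ and /i/) occurs before a front vowel → [dʒ] by rule 1.
/i/ meets the environment for rule 3 (in an unstressed syllable) → [ə].
/o/ (between /w/ and /z/): in an unstressed syllable, so rule 3 applies → [ə].
/f/ (between /z/ and /a/) fails the environment for rule 2, so it stays [f].
/a/ (between /f/ and /t/) fails the environment for rule 3, so it stays [a].
/i/ (between /t/ and /n/) occurs in an unstressed syllable → [ə] by rule 3.

[tʃəkdʒəwəzˈfatən]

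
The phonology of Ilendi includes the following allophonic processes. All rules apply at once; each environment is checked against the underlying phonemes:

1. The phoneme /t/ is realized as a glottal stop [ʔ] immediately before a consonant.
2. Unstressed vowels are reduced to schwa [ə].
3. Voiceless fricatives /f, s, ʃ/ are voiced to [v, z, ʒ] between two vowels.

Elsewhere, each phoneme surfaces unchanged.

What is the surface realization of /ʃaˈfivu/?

[ʃəˈvivə]

/ʃ/ (word-initial): rule 3 targets it, but not between two vowels → unchanged [ʃ].
Rule 2 applies to /a/ (between /ʃ/ and /f/: in an unstressed syllable) → [ə].
Rule 3 applies to /f/ (between /a/ and /i/: between two vowels) → [v].
/i/ (between /f/ and /v/) fails the environment for rule 2, so it stays [i].
/v/ stays [v].
Rule 2 applies to /u/ (word-final: in an unstressed syllable) → [ə].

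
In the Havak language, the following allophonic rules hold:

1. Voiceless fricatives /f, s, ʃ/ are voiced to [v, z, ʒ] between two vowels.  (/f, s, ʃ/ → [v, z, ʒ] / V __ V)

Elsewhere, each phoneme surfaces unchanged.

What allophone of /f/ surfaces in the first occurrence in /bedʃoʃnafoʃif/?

[v]

/f/ meets the environment for rule 1 (between two vowels) → [v].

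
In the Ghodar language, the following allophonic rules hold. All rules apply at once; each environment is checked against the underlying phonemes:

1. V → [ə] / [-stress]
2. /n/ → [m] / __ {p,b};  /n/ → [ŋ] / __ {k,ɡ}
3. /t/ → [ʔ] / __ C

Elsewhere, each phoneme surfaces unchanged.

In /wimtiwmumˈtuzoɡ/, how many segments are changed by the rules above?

4

Segments that undergo a rule: /i/ → [ə] (rule 1); /i/ → [ə] (rule 1); /u/ → [ə] (rule 1); /o/ → [ə] (rule 1).
All other segments surface unchanged.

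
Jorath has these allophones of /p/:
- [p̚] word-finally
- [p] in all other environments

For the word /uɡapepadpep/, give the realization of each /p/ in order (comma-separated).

[p], [p], [p], [p̚]

Occurrence 1 (position 4): no conditioning environment matches → elsewhere allophone [p].
Occurrence 2 (position 6): no conditioning environment matches → elsewhere allophone [p].
Occurrence 3 (position 9): no conditioning environment matches → elsewhere allophone [p].
Occurrence 4 (position 11): word-finally → [p̚].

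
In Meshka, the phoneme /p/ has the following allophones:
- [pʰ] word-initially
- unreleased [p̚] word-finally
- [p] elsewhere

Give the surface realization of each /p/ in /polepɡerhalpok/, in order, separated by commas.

Occurrence 1 (position 1): word-initially → [pʰ].
Occurrence 2 (position 5): no conditioning environment matches → elsewhere allophone [p].
Occurrence 3 (position 12): no conditioning environment matches → elsewhere allophone [p].

[pʰ], [p], [p]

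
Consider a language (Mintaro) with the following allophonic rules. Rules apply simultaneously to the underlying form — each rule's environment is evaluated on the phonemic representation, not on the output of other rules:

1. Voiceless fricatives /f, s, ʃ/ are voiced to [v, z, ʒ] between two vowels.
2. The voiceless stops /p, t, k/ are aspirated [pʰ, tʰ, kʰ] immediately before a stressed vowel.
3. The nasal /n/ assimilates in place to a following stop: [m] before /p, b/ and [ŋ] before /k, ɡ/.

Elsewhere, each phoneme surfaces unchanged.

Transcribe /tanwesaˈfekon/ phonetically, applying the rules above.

/t/ (word-initial) is in the target of rule 2 but the environment (immediately before a stressed vowel) is not met → [t].
/a/ (between /t/ and /n/) is unaffected → [a].
/n/ — between /a/ and /w/; rule 3 does not apply here → [n].
/w/ — not in any rule's target class → [w].
/e/ (between /w/ and /s/) is unaffected → [e].
/s/ — between /e/ and /a/, between two vowels — surfaces as [z] (rule 1).
/a/ stays [a].
/f/ meets the environment for rule 1 (between two vowels) → [v].
/e/ (between /f/ and /k/) is unaffected → [e].
/k/ (between /e/ and /o/) is in the target of rule 2 but the environment (immediately before a stressed vowel) is not met → [k].
/o/ — not in any rule's target class → [o].
/n/ (word-final): rule 3 targets it, but not before a labial or velar stop → unchanged [n].

[tanwezaˈvekon]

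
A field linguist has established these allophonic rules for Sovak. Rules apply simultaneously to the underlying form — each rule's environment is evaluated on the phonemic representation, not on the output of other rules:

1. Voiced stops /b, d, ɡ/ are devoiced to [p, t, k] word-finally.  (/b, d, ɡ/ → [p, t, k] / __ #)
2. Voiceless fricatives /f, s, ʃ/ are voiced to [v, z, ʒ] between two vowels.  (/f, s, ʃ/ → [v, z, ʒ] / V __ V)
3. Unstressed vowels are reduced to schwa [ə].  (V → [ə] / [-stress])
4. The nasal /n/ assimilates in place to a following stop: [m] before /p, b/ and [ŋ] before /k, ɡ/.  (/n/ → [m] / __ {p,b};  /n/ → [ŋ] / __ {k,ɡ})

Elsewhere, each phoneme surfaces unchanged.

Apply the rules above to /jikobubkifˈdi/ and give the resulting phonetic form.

/j/ (word-initial) is unaffected → [j].
/i/ (between /j/ and /k/) occurs in an unstressed syllable → [ə] by rule 3.
/k/ — not in any rule's target class → [k].
/o/ (between /k/ and /b/) occurs in an unstressed syllable → [ə] by rule 3.
/b/ — between /o/ and /u/; rule 1 does not apply here → [b].
/u/ (between /b/ and /b/) occurs in an unstressed syllable → [ə] by rule 3.
/b/ (between /u/ and /k/) fails the environment for rule 1, so it stays [b].
/k/ (between /b/ and /i/) is unaffected → [k].
/i/ — between /k/ and /f/, in an unstressed syllable — surfaces as [ə] (rule 3).
/f/ — between /i/ and /d/; rule 2 does not apply here → [f].
/d/ (between /f/ and /i/): rule 1 targets it, but not word-finally → unchanged [d].
/i/ (word-final): rule 3 targets it, but not in an unstressed syllable → unchanged [i].

[jəkəbəbkəfˈdi]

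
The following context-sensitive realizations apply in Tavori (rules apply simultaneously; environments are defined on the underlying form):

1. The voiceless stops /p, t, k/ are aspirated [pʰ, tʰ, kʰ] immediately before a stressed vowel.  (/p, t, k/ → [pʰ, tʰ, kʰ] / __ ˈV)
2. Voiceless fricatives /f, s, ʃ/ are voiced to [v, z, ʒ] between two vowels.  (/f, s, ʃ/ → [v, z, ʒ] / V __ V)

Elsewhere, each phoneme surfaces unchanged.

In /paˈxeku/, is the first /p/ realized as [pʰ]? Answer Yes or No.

No

/p/ — word-initial; rule 1 does not apply here → [p].
The actual realization is [p], not [pʰ].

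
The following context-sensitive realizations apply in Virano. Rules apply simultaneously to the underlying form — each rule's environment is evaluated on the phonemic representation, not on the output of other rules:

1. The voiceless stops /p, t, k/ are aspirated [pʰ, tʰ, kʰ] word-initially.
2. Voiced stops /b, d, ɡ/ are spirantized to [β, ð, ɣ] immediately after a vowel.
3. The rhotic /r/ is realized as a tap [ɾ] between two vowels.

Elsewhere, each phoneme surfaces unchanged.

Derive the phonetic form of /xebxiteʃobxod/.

[xeβxiteʃoβxoð]

/b/ — between /e/ and /x/, immediately after a vowel — surfaces as [β] (rule 2).
/t/ — between /i/ and /e/; rule 1 does not apply here → [t].
Rule 2 applies to /b/ (between /o/ and /x/: immediately after a vowel) → [β].
/d/ (word-final) occurs immediately after a vowel → [ð] by rule 2.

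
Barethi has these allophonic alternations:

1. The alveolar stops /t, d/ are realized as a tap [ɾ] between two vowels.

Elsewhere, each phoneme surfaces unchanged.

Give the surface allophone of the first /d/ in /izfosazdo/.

/d/ — between /z/ and /o/; rule 1 does not apply here → [d].

[d]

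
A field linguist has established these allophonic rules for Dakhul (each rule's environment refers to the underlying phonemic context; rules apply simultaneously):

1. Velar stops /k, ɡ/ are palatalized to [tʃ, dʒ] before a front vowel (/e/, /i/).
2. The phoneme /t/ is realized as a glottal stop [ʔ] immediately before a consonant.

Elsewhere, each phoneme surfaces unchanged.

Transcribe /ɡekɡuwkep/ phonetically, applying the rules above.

/ɡ/ meets the environment for rule 1 (before a front vowel) → [dʒ].
/e/ — not in any rule's target class → [e].
/k/ (between /e/ and /ɡ/): rule 1 targets it, but not before a front vowel → unchanged [k].
/ɡ/ (between /k/ and /u/) fails the environment for rule 1, so it stays [ɡ].
/u/ — not in any rule's target class → [u].
/w/ — not in any rule's target class → [w].
/k/ (between /w/ and /e/): before a front vowel, so rule 1 applies → [tʃ].
/e/ stays [e].
/p/ (word-final) is unaffected → [p].

[dʒekɡuwtʃep]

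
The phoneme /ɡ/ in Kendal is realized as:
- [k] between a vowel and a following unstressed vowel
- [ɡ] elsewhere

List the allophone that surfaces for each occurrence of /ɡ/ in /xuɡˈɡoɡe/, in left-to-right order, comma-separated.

Occurrence 1 (position 3): no conditioning environment matches → elsewhere allophone [ɡ].
Occurrence 2 (position 4): no conditioning environment matches → elsewhere allophone [ɡ].
Occurrence 3 (position 6): between a vowel and a following unstressed vowel → [k].

[ɡ], [ɡ], [k]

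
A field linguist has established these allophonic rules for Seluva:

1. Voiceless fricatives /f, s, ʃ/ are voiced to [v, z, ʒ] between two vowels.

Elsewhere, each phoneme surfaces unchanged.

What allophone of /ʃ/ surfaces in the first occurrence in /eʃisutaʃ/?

/ʃ/ meets the environment for rule 1 (between two vowels) → [ʒ].

[ʒ]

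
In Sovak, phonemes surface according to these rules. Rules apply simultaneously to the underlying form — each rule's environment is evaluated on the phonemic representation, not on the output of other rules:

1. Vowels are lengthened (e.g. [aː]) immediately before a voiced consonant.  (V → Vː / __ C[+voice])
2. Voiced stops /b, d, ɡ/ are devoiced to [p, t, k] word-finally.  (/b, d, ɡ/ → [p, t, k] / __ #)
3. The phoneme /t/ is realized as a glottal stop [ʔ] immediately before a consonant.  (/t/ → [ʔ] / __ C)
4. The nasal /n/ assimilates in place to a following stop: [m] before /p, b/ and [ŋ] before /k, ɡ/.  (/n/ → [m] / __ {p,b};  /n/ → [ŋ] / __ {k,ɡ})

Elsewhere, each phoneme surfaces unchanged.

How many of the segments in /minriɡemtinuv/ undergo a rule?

5

Segments that undergo a rule: /i/ → [iː] (rule 1); /i/ → [iː] (rule 1); /e/ → [eː] (rule 1); /i/ → [iː] (rule 1); /u/ → [uː] (rule 1).
All other segments surface unchanged.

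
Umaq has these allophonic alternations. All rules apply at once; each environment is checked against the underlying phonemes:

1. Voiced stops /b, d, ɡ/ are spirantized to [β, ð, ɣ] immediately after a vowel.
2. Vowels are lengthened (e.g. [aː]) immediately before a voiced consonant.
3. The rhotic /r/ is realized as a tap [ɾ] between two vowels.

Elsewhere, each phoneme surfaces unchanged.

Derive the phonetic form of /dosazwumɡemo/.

[dosaːzwuːmɡeːmo]

/d/ (word-initial) fails the environment for rule 1, so it stays [d].
/o/ (between /d/ and /s/) fails the environment for rule 2, so it stays [o].
/s/ (between /o/ and /a/) is unaffected → [s].
/a/ (between /s/ and /z/) occurs before a voiced consonant → [aː] by rule 2.
/z/ stays [z].
/w/ — not in any rule's target class → [w].
/u/ (between /w/ and /m/) occurs before a voiced consonant → [uː] by rule 2.
/m/ — not in any rule's target class → [m].
/ɡ/ (between /m/ and /e/) fails the environment for rule 1, so it stays [ɡ].
/e/ — between /ɡ/ and /m/, before a voiced consonant — surfaces as [eː] (rule 2).
/m/ stays [m].
/o/ — word-final; rule 2 does not apply here → [o].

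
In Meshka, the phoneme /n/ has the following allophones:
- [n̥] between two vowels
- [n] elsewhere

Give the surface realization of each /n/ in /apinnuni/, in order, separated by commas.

[n], [n], [n̥]

Occurrence 1 (position 4): no conditioning environment matches → elsewhere allophone [n].
Occurrence 2 (position 5): no conditioning environment matches → elsewhere allophone [n].
Occurrence 3 (position 7): between two vowels → [n̥].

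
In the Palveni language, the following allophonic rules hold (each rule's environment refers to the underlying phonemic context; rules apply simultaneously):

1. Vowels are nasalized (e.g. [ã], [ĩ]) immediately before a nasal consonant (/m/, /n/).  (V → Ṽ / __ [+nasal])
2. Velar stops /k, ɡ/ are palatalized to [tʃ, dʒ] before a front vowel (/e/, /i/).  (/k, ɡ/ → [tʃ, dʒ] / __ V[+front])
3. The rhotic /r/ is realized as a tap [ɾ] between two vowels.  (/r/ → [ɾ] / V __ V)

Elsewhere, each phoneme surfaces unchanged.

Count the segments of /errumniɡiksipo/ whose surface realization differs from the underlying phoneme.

2

Segments that undergo a rule: /u/ → [ũ] (rule 1); /ɡ/ → [dʒ] (rule 2).
All other segments surface unchanged.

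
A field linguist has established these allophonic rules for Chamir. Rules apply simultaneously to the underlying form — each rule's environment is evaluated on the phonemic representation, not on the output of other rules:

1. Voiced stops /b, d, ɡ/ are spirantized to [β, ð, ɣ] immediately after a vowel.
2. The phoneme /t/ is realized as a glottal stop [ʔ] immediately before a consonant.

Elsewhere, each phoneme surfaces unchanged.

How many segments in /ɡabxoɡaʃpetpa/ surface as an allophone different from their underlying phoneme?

3

Segments that undergo a rule: /b/ → [β] (rule 1); /ɡ/ → [ɣ] (rule 1); /t/ → [ʔ] (rule 2).
All other segments surface unchanged.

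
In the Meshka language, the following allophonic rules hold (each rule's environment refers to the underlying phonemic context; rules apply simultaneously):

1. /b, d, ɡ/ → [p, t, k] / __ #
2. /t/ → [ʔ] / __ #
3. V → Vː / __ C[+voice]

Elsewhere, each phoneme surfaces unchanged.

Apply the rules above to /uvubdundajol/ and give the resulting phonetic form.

[uːvuːbduːndaːjoːl]

/u/ — word-initial, before a voiced consonant — surfaces as [uː] (rule 3).
/v/ (between /u/ and /u/) is unaffected → [v].
/u/ — between /v/ and /b/, before a voiced consonant — surfaces as [uː] (rule 3).
/b/ (between /u/ and /d/): rule 1 targets it, but not word-finally → unchanged [b].
/d/ (between /b/ and /u/) is in the target of rule 1 but the environment (word-finally) is not met → [d].
/u/ (between /d/ and /n/): before a voiced consonant, so rule 3 applies → [uː].
/n/ stays [n].
/d/ (between /n/ and /a/): rule 1 targets it, but not word-finally → unchanged [d].
/a/ meets the environment for rule 3 (before a voiced consonant) → [aː].
/j/ (between /a/ and /o/) is unaffected → [j].
/o/ (between /j/ and /l/): before a voiced consonant, so rule 3 applies → [oː].
/l/ stays [l].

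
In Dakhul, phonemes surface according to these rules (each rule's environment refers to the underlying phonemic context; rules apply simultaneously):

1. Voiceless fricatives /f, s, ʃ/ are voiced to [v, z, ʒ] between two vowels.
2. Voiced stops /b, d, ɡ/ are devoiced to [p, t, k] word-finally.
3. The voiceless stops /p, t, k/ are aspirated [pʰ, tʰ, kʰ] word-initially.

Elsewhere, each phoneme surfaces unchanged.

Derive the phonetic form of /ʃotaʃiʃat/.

[ʃotaʒiʒat]

/ʃ/ (word-initial) fails the environment for rule 1, so it stays [ʃ].
/o/ (between /ʃ/ and /t/): no rule targets it → [o].
/t/ — between /o/ and /a/; rule 3 does not apply here → [t].
/a/ (between /t/ and /ʃ/): no rule targets it → [a].
/ʃ/ — between /a/ and /i/, between two vowels — surfaces as [ʒ] (rule 1).
/i/ (between /ʃ/ and /ʃ/) is unaffected → [i].
/ʃ/ (between /i/ and /a/) occurs between two vowels → [ʒ] by rule 1.
/a/ stays [a].
/t/ (word-final): rule 3 targets it, but not word-initially → unchanged [t].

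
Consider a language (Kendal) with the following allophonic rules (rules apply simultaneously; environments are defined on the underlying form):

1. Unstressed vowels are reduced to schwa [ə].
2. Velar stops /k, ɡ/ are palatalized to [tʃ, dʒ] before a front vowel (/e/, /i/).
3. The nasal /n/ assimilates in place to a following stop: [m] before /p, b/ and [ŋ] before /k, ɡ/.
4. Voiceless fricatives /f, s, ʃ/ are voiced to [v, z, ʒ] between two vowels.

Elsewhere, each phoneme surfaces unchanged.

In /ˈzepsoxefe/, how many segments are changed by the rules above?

4

Segments that undergo a rule: /o/ → [ə] (rule 1); /e/ → [ə] (rule 1); /f/ → [v] (rule 4); /e/ → [ə] (rule 1).
All other segments surface unchanged.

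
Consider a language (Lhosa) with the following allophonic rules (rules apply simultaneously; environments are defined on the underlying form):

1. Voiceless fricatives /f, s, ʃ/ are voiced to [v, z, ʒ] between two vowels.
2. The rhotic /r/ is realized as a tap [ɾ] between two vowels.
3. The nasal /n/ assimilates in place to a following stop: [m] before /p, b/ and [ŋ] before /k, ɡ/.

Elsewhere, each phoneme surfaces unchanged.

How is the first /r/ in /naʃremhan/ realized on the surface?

/r/ (between /ʃ/ and /e/): rule 2 targets it, but not between two vowels → unchanged [r].

[r]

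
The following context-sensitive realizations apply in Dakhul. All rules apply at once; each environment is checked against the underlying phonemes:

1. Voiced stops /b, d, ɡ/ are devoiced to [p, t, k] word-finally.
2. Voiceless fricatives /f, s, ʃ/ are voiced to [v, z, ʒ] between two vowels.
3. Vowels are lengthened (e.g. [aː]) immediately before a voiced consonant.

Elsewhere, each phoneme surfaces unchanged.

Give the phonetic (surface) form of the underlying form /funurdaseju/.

/f/ (word-initial) fails the environment for rule 2, so it stays [f].
Rule 3 applies to /u/ (between /f/ and /n/: before a voiced consonant) → [uː].
/n/ — not in any rule's target class → [n].
/u/ (between /n/ and /r/): before a voiced consonant, so rule 3 applies → [uː].
/r/ (between /u/ and /d/): no rule targets it → [r].
/d/ (between /r/ and /a/) is in the target of rule 1 but the environment (word-finally) is not met → [d].
/a/ (between /d/ and /s/) fails the environment for rule 3, so it stays [a].
/s/ (between /a/ and /e/) occurs between two vowels → [z] by rule 2.
/e/ meets the environment for rule 3 (before a voiced consonant) → [eː].
/j/ stays [j].
/u/ — word-final; rule 3 does not apply here → [u].

[fuːnuːrdazeːju]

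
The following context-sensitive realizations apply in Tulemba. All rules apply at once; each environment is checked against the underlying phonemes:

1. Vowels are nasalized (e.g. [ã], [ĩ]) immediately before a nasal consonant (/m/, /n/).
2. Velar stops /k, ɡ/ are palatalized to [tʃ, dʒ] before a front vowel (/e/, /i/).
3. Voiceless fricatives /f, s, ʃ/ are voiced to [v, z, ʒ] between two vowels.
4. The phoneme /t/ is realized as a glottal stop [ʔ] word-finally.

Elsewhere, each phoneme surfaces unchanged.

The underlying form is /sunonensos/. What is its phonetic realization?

/s/ (word-initial) fails the environment for rule 3, so it stays [s].
/u/ (between /s/ and /n/) occurs before a nasal consonant → [ũ] by rule 1.
/o/ meets the environment for rule 1 (before a nasal consonant) → [õ].
/e/ meets the environment for rule 1 (before a nasal consonant) → [ẽ].
/s/ (between /n/ and /o/): rule 3 targets it, but not between two vowels → unchanged [s].
/o/ (between /s/ and /s/): rule 1 targets it, but not before a nasal consonant → unchanged [o].
/s/ (word-final) fails the environment for rule 3, so it stays [s].

[sũnõnẽnsos]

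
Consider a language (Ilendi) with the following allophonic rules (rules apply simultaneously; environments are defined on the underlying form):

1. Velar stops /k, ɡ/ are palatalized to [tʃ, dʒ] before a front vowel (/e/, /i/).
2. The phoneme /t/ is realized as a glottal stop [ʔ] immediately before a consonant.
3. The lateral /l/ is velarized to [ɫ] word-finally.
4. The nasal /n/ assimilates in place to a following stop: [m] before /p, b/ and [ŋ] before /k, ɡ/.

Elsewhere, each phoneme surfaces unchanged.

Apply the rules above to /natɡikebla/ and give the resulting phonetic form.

[naʔdʒitʃebla]

/n/ — word-initial; rule 4 does not apply here → [n].
/t/ meets the environment for rule 2 (immediately before a consonant) → [ʔ].
/ɡ/ meets the environment for rule 1 (before a front vowel) → [dʒ].
/k/ (between /i/ and /e/) occurs before a front vowel → [tʃ] by rule 1.
/l/ (between /b/ and /a/) fails the environment for rule 3, so it stays [l].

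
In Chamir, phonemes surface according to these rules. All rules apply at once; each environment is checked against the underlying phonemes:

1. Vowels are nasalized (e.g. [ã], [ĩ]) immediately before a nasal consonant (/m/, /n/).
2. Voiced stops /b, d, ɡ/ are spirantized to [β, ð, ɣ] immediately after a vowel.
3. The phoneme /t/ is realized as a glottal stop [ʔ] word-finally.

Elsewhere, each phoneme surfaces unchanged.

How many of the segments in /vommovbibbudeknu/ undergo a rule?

Segments that undergo a rule: /o/ → [õ] (rule 1); /b/ → [β] (rule 2); /d/ → [ð] (rule 2).
All other segments surface unchanged.

3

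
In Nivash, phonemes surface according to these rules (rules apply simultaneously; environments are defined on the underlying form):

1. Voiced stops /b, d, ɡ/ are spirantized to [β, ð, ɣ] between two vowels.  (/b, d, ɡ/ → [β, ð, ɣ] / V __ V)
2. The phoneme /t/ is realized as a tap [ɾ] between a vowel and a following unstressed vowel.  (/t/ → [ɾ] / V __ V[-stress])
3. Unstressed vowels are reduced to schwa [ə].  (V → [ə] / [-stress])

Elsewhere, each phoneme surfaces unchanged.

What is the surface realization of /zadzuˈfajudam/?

/z/ (word-initial) is unaffected → [z].
Rule 3 applies to /a/ (between /z/ and /d/: in an unstressed syllable) → [ə].
/d/ (between /a/ and /z/) fails the environment for rule 1, so it stays [d].
/z/ — not in any rule's target class → [z].
/u/ — between /z/ and /f/, in an unstressed syllable — surfaces as [ə] (rule 3).
/f/ stays [f].
/a/ (between /f/ and /j/) is in the target of rule 3 but the environment (in an unstressed syllable) is not met → [a].
/j/ stays [j].
/u/ (between /j/ and /d/): in an unstressed syllable, so rule 3 applies → [ə].
/d/ (between /u/ and /a/) occurs between two vowels → [ð] by rule 1.
/a/ — between /d/ and /m/, in an unstressed syllable — surfaces as [ə] (rule 3).
/m/ (word-final) is unaffected → [m].

[zədzəˈfajəðəm]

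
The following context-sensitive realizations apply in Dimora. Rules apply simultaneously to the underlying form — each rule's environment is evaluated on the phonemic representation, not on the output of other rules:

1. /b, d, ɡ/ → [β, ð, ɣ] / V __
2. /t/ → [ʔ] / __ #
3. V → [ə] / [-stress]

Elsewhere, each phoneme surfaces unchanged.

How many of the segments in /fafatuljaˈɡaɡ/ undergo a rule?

6

Segments that undergo a rule: /a/ → [ə] (rule 3); /a/ → [ə] (rule 3); /u/ → [ə] (rule 3); /a/ → [ə] (rule 3); /ɡ/ → [ɣ] (rule 1); /ɡ/ → [ɣ] (rule 1).
All other segments surface unchanged.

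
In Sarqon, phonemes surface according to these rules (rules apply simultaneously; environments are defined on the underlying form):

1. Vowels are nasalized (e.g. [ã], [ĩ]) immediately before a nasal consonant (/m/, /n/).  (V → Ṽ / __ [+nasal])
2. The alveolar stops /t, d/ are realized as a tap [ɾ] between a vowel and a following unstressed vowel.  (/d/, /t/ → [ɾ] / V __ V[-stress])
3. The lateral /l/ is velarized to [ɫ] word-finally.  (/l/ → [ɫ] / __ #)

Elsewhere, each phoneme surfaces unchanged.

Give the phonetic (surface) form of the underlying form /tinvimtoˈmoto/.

/t/ (word-initial) fails the environment for rule 2, so it stays [t].
/i/ — between /t/ and /n/, before a nasal consonant — surfaces as [ĩ] (rule 1).
/n/ — not in any rule's target class → [n].
/v/ stays [v].
/i/ meets the environment for rule 1 (before a nasal consonant) → [ĩ].
/m/ — not in any rule's target class → [m].
/t/ (between /m/ and /o/): rule 2 targets it, but not between a vowel and a following unstressed vowel → unchanged [t].
/o/ — between /t/ and /m/, before a nasal consonant — surfaces as [õ] (rule 1).
/m/ — not in any rule's target class → [m].
/o/ (between /m/ and /t/) is in the target of rule 1 but the environment (before a nasal consonant) is not met → [o].
/t/ (between /o/ and /o/): between a vowel and a following unstressed vowel, so rule 2 applies → [ɾ].
/o/ — word-final; rule 1 does not apply here → [o].

[tĩnvĩmtõˈmoɾo]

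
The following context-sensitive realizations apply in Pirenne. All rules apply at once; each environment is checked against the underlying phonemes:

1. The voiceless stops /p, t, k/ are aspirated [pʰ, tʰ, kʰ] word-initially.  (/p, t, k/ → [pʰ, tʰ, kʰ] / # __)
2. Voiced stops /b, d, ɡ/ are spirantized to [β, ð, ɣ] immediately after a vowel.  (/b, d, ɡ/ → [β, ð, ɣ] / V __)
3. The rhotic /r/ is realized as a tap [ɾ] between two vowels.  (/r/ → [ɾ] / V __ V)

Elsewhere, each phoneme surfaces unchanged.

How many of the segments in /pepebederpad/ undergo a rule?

Segments that undergo a rule: /p/ → [pʰ] (rule 1); /b/ → [β] (rule 2); /d/ → [ð] (rule 2); /d/ → [ð] (rule 2).
All other segments surface unchanged.

4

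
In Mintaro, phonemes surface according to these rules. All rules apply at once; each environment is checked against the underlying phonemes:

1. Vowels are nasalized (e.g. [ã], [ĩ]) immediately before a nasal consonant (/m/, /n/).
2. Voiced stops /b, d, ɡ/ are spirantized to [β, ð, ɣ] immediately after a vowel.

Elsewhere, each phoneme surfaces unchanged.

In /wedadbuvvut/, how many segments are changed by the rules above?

Segments that undergo a rule: /d/ → [ð] (rule 2); /d/ → [ð] (rule 2).
All other segments surface unchanged.

2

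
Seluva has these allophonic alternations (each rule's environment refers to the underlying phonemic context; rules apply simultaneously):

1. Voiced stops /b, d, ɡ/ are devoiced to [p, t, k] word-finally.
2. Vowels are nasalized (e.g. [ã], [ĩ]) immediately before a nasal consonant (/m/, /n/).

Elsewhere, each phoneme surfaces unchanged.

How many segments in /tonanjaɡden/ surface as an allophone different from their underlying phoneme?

Segments that undergo a rule: /o/ → [õ] (rule 2); /a/ → [ã] (rule 2); /e/ → [ẽ] (rule 2).
All other segments surface unchanged.

3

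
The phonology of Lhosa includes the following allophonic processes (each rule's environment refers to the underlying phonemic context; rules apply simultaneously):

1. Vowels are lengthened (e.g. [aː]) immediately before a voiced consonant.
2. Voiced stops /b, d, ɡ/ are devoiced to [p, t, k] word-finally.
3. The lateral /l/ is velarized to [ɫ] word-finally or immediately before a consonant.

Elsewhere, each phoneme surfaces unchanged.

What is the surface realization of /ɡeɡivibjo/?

/ɡ/ (word-initial) is in the target of rule 2 but the environment (word-finally) is not met → [ɡ].
/e/ (between /ɡ/ and /ɡ/): before a voiced consonant, so rule 1 applies → [eː].
/ɡ/ (between /e/ and /i/): rule 2 targets it, but not word-finally → unchanged [ɡ].
Rule 1 applies to /i/ (between /ɡ/ and /v/: before a voiced consonant) → [iː].
/v/ — not in any rule's target class → [v].
/i/ — between /v/ and /b/, before a voiced consonant — surfaces as [iː] (rule 1).
/b/ (between /i/ and /j/): rule 2 targets it, but not word-finally → unchanged [b].
/j/ stays [j].
/o/ (word-final) fails the environment for rule 1, so it stays [o].

[ɡeːɡiːviːbjo]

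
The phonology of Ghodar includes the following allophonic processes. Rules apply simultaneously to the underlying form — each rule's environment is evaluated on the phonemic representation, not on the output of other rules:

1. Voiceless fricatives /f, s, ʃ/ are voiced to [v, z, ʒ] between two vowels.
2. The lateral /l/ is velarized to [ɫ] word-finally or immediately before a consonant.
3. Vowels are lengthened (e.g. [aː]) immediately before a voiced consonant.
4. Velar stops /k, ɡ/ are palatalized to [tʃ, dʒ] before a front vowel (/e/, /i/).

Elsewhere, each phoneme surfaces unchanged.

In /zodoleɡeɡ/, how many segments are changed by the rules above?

5

Segments that undergo a rule: /o/ → [oː] (rule 3); /o/ → [oː] (rule 3); /e/ → [eː] (rule 3); /ɡ/ → [dʒ] (rule 4); /e/ → [eː] (rule 3).
All other segments surface unchanged.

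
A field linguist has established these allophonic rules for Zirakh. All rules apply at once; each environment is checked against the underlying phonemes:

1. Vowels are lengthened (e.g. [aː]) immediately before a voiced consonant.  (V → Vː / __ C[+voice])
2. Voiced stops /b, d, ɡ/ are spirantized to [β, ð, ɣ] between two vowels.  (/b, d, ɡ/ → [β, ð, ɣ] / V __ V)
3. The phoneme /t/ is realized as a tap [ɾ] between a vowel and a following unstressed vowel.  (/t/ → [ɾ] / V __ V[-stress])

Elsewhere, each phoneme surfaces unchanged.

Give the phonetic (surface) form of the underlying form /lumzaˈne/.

[luːmzaːˈne]

/l/ (word-initial) is unaffected → [l].
/u/ (between /l/ and /m/) occurs before a voiced consonant → [uː] by rule 1.
/m/ — not in any rule's target class → [m].
/z/ (between /m/ and /a/): no rule targets it → [z].
/a/ (between /z/ and /n/): before a voiced consonant, so rule 1 applies → [aː].
/n/ — not in any rule's target class → [n].
/e/ (word-final): rule 1 targets it, but not before a voiced consonant → unchanged [e].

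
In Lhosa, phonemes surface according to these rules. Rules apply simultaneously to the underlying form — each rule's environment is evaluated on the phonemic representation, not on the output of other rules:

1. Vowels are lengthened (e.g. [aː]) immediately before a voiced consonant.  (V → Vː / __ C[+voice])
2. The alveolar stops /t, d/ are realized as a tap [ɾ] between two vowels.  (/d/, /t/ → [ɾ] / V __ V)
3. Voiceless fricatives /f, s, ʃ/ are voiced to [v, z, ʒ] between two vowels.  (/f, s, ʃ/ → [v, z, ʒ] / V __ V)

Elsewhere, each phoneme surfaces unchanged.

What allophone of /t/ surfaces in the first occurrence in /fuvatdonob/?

[t]

/t/ (between /a/ and /d/) is in the target of rule 2 but the environment (between two vowels) is not met → [t].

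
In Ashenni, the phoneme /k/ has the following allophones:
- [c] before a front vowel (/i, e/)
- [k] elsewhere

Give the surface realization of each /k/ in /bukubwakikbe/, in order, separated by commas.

[k], [c], [k]

Occurrence 1 (position 3): no conditioning environment matches → elsewhere allophone [k].
Occurrence 2 (position 8): before a front vowel → [c].
Occurrence 3 (position 10): no conditioning environment matches → elsewhere allophone [k].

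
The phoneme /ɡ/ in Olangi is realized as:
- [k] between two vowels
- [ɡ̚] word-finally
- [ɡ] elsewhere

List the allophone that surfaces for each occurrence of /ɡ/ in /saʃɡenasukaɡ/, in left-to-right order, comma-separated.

Occurrence 1 (position 4): no conditioning environment matches → elsewhere allophone [ɡ].
Occurrence 2 (position 12): word-finally → [ɡ̚].

[ɡ], [ɡ̚]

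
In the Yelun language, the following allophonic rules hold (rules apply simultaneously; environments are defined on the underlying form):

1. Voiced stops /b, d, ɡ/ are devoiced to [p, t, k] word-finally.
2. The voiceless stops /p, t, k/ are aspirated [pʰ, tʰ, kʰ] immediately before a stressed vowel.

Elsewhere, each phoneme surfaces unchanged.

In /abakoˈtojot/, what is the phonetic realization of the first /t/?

/t/ (between /o/ and /o/) occurs immediately before a stressed vowel → [tʰ] by rule 2.

[tʰ]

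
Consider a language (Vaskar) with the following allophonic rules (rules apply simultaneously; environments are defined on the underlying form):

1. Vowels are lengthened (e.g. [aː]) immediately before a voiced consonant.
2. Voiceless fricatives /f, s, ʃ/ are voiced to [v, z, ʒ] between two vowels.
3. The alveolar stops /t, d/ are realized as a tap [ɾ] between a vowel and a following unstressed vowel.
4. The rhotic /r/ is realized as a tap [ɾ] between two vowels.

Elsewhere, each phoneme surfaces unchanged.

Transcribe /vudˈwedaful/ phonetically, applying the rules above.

/u/ (between /v/ and /d/) occurs before a voiced consonant → [uː] by rule 1.
/d/ (between /u/ and /w/) fails the environment for rule 3, so it stays [d].
/e/ — between /w/ and /d/, before a voiced consonant — surfaces as [eː] (rule 1).
/d/ — between /e/ and /a/, between a vowel and a following unstressed vowel — surfaces as [ɾ] (rule 3).
/a/ — between /d/ and /f/; rule 1 does not apply here → [a].
/f/ (between /a/ and /u/): between two vowels, so rule 2 applies → [v].
/u/ — between /f/ and /l/, before a voiced consonant — surfaces as [uː] (rule 1).

[vuːdˈweːɾavuːl]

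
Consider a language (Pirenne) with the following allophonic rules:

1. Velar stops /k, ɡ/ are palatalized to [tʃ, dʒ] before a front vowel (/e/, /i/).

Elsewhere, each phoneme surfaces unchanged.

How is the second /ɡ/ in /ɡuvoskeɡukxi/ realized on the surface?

[ɡ]

/ɡ/ (between /e/ and /u/): rule 1 targets it, but not before a front vowel → unchanged [ɡ].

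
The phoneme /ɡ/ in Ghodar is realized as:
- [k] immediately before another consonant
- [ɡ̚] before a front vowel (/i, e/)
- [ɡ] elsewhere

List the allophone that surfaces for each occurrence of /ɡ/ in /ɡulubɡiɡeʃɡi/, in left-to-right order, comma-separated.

[ɡ], [ɡ̚], [ɡ̚], [ɡ̚]

Occurrence 1 (position 1): no conditioning environment matches → elsewhere allophone [ɡ].
Occurrence 2 (position 6): before a front vowel (/i, e/) → [ɡ̚].
Occurrence 3 (position 8): before a front vowel (/i, e/) → [ɡ̚].
Occurrence 4 (position 11): before a front vowel (/i, e/) → [ɡ̚].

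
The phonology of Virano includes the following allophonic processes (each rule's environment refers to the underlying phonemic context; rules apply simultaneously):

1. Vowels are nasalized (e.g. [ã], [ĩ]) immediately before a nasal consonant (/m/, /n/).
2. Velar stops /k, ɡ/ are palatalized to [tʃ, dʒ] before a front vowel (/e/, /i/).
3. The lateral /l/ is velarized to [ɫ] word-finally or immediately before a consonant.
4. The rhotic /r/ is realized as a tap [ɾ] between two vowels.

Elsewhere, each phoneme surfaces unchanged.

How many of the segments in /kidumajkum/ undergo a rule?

Segments that undergo a rule: /k/ → [tʃ] (rule 2); /u/ → [ũ] (rule 1); /u/ → [ũ] (rule 1).
All other segments surface unchanged.

3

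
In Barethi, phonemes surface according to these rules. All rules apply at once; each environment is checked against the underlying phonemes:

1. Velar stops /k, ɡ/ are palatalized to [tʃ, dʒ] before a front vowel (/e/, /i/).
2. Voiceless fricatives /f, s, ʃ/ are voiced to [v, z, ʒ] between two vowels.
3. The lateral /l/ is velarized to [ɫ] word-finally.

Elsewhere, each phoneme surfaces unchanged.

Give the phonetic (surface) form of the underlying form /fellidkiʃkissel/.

/f/ (word-initial): rule 2 targets it, but not between two vowels → unchanged [f].
/l/ (between /e/ and /l/) fails the environment for rule 3, so it stays [l].
/l/ (between /l/ and /i/): rule 3 targets it, but not word-finally → unchanged [l].
/k/ — between /d/ and /i/, before a front vowel — surfaces as [tʃ] (rule 1).
/ʃ/ — between /i/ and /k/; rule 2 does not apply here → [ʃ].
/k/ — between /ʃ/ and /i/, before a front vowel — surfaces as [tʃ] (rule 1).
/s/ (between /i/ and /s/): rule 2 targets it, but not between two vowels → unchanged [s].
/s/ (between /s/ and /e/) fails the environment for rule 2, so it stays [s].
/l/ — word-final, word-finally — surfaces as [ɫ] (rule 3).

[fellidtʃiʃtʃisseɫ]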